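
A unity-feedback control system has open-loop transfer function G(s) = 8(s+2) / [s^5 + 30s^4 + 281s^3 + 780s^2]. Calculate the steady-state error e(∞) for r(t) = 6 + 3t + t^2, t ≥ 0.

97.5

The denominator has no term below 780s^2 — 2 poles at s=0, type 2. Treating each term separately:
  • 6: tracked with zero error.
  • 3t: tracked with zero error.
  • t^2: e_ss = 2/K_a with K_a=4/195 → 97.5.
Total e_ss = 97.5.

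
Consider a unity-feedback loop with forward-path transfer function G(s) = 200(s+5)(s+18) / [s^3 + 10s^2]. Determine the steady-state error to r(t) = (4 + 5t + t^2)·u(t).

Lowest-order denominator term is 10s^2, so the open loop has 2 poles at the origin → type 2 system. Treating each term separately:
  • 4: tracked with zero error.
  • 5t: tracked with zero error.
  • t^2: e_ss = 2/K_a with K_a=1800 → 1/900.
Total e_ss = 1/900.

1/900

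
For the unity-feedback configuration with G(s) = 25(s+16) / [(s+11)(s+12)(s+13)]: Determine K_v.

G(s) has no factors of s in the denominator, so the system is type 0.
K_v = lim_{s→0} s·G(s) = 0 (the extra factor of s kills the finite limit).

0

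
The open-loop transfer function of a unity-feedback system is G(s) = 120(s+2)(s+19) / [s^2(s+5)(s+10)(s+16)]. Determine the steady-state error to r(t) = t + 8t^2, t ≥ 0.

Two free integrators in G(s): this is a type 2 system. By superposition:
  • t: tracked with zero error.
  • 8t^2: e_ss = 16/K_a with K_a=5.7 → 160/57.
Total e_ss = 160/57.

160/57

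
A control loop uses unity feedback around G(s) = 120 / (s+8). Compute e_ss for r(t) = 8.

No free integrators in G(s): this is a type 0 system.
K_p = lim_{s→0} G(s) = 120 / (8) = 15.
e_ss = 8/(1 + K_p) = 8/16 = 0.5.

0.5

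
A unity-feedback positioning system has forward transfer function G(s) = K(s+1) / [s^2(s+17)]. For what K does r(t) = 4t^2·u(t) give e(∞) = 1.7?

80

System type = 2 (two poles at s=0).
K_a = lim_{s→0} s^2·G(s) = K·1 / (17) = (1/17)·K.
e_ss = 8/K_a = 1.7 ⇒ K_a = 80/17 ⇒ K = (80/17)/(1/17) = 80.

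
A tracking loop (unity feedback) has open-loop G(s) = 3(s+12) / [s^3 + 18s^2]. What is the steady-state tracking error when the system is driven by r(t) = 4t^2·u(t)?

4

The denominator has no term below 18s^2 — 2 poles at s=0, type 2.
K_a = lim_{s→0} s^2·G(s) = 3·12 / 18 = 2.
r(t) = 4t^2 gives R(s) = 8/s^3.
e_ss = 8/K_a = 8/2 = 4.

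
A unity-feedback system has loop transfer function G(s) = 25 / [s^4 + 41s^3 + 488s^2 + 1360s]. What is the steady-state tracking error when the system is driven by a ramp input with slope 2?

108.8

Factoring s from the denominator leaves a polynomial with constant term 1360, so the system is type 1.
K_v = lim_{s→0} s·G(s) = 25 / 1360 = 5/272.
e_ss = 2/K_v = 2/(5/272) = 108.8.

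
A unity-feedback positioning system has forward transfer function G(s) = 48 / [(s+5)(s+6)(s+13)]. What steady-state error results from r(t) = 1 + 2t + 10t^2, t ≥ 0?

No free integrators in G(s): this is a type 0 system. By superposition:
  • 1: e_ss = 1/(1+K_p) with K_p=8/65 → 65/73.
  • 2t: a type-0 system cannot track it, e_ss → ∞.
  • 10t^2: a type-0 system cannot track it, e_ss → ∞.
The unbounded component dominates.

infinity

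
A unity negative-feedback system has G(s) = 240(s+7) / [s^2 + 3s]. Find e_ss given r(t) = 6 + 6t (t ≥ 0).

The denominator has no term below 3s — 1 pole at s=0, type 1. Treating each term separately:
  • 6: tracked with zero error.
  • 6t: e_ss = 6/K_v with K_v=560 → 3/280.
Total e_ss = 3/280.

3/280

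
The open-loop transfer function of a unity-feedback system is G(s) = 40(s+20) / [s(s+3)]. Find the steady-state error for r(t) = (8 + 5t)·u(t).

3/160

System type = 1 (one pole at s=0). By superposition:
  • 8: tracked with zero error.
  • 5t: e_ss = 5/K_v with K_v=800/3 → 3/160.
Total e_ss = 3/160.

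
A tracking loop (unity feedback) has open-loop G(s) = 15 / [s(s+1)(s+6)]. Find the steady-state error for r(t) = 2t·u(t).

0.8

System type = 1 (one pole at s=0).
K_v = lim_{s→0} s·G(s) = 15 / (1·6) = 2.5.
e_ss = 2/K_v = 2/2.5 = 0.8.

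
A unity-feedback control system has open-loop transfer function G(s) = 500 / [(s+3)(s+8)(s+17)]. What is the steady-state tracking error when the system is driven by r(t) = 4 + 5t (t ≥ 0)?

infinity

G(s) has no factors of s in the denominator, so the system is type 0. Taking each input component in turn:
  • 4: e_ss = 4/(1+K_p) with K_p=125/102 → 408/227.
  • 5t: a type-0 system cannot track it, e_ss → ∞.
The unbounded component dominates.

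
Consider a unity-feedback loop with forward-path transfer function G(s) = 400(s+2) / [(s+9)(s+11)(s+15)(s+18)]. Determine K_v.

0

No free integrators in G(s): this is a type 0 system.
K_v = lim_{s→0} s·G(s) = 0 (the extra factor of s kills the finite limit).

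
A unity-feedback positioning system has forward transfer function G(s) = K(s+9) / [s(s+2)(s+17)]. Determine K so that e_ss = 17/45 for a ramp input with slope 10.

System type = 1 (one pole at s=0).
K_v = lim_{s→0} s·G(s) = K·9 / (2·17) = (9/34)·K.
e_ss = 10/K_v = 17/45 ⇒ K_v = 450/17 ⇒ K = (450/17)/(9/34) = 100.

100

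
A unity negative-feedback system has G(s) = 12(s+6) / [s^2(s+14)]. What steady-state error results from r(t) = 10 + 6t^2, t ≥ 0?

The open loop has two poles at the origin → type 2 system. Treating each term separately:
  • 10: tracked with zero error.
  • 6t^2: e_ss = 12/K_a with K_a=36/7 → 7/3.
Total e_ss = 7/3.

7/3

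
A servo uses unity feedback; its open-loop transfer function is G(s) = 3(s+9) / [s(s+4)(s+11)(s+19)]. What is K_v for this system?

27/836

G(s) has one factor of s in the denominator, so the system is type 1.
K_v = lim_{s→0} s·G(s) = 3·9 / (4·11·19) = 27/836.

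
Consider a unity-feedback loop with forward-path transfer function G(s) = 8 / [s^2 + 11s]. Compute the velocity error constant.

8/11

Lowest-order denominator term is 11s, so the open loop has 1 pole at the origin → type 1 system.
K_v = lim_{s→0} s·G(s) = 8 / 11 = 8/11.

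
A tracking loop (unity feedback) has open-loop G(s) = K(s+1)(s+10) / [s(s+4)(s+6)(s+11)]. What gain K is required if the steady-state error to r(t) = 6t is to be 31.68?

The open loop has one pole at the origin → type 1 system.
K_v = lim_{s→0} s·G(s) = K·1·10 / (4·6·11) = (5/132)·K.
e_ss = 6/K_v = 31.68 ⇒ K_v = 25/132 ⇒ K = (25/132)/(5/132) = 5.

5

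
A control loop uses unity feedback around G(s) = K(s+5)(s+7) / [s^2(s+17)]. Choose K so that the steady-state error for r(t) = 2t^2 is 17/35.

System type = 2 (two poles at s=0).
K_a = lim_{s→0} s^2·G(s) = K·5·7 / (17) = (35/17)·K.
e_ss = 4/K_a = 17/35 ⇒ K_a = 140/17 ⇒ K = (140/17)/(35/17) = 4.

4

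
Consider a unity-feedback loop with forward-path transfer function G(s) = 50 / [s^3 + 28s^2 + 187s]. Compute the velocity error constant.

Factoring s from the denominator leaves a polynomial with constant term 187, so the system is type 1.
K_v = lim_{s→0} s·G(s) = 50 / 187 = 50/187.

50/187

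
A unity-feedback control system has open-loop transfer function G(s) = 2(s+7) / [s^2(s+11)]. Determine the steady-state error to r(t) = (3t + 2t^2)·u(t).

The open loop has two poles at the origin → type 2 system. Treating each term separately:
  • 3t: tracked with zero error.
  • 2t^2: e_ss = 4/K_a with K_a=14/11 → 22/7.
Total e_ss = 22/7.

22/7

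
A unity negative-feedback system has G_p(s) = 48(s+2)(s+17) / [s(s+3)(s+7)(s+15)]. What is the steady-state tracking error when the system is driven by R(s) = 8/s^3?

infinity

The open loop has one pole at the origin → type 1 system.
K_a = lim_{s→0} s^2·G_p(s) = 0; the steady-state error to this parabolic input grows without bound.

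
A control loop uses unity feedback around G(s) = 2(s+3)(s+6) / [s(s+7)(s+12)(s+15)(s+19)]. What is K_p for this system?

K_p = lim_{s→0} G(s); with 1 pole at the origin the limit diverges, so K_p = ∞.

infinity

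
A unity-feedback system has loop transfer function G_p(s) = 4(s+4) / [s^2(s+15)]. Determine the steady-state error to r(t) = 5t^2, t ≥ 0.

9.375

The open loop has two poles at the origin → type 2 system.
K_a = lim_{s→0} s^2·G_p(s) = 4·4 / (15) = 16/15.
r(t) = 5t^2 gives R(s) = 10/s^3.
e_ss = 10/K_a = 10/(16/15) = 9.375.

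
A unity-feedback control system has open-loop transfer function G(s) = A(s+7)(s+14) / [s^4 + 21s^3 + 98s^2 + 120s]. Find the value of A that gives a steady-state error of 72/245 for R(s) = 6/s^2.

25

The denominator has no term below 120s — 1 pole at s=0, type 1.
K_v = lim_{s→0} s·G(s) = A·7·14 / 120 = (49/60)·A.
e_ss = 6/K_v = 72/245 ⇒ K_v = 245/12 ⇒ A = (245/12)/(49/60) = 25.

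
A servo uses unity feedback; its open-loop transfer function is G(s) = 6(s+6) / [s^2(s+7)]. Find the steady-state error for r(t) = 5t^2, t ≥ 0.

Two free integrators in G(s): this is a type 2 system.
K_a = lim_{s→0} s^2·G(s) = 6·6 / (7) = 36/7.
r(t) = 5t^2 gives R(s) = 10/s^3.
e_ss = 10/K_a = 10/(36/7) = 35/18.

35/18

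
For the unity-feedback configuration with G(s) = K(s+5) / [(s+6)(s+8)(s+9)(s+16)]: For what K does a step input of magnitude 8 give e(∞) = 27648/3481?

10

No free integrators in G(s): this is a type 0 system.
K_p = lim_{s→0} G(s) = K·5 / (6·8·9·16) = (5/6912)·K.
e_ss = 8/(1 + K_p) = 27648/3481 ⇒ 1 + (5/6912)·K = 3481/3456 ⇒ K = 10.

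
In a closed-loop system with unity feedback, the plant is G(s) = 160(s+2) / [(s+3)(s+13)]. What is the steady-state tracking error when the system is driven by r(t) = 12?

No free integrators in G(s): this is a type 0 system.
K_p = lim_{s→0} G(s) = 160·2 / (3·13) = 320/39.
e_ss = 12/(1 + K_p) = 12/(359/39) = 468/359.

468/359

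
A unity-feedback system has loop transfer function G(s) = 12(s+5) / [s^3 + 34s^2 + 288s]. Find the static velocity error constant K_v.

Factoring s from the denominator leaves a polynomial with constant term 288, so the system is type 1.
K_v = lim_{s→0} s·G(s) = 12·5 / 288 = 5/24.

5/24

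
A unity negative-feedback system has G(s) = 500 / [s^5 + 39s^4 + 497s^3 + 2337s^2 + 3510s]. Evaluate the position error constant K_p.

infinity

K_p = lim_{s→0} G(s); with 1 pole at the origin the limit diverges, so K_p = ∞.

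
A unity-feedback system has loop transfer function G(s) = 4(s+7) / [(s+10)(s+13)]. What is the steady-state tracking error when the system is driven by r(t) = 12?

780/79

No free integrators in G(s): this is a type 0 system.
K_p = lim_{s→0} G(s) = 4·7 / (10·13) = 14/65.
e_ss = 12/(1 + K_p) = 12/(79/65) = 780/79.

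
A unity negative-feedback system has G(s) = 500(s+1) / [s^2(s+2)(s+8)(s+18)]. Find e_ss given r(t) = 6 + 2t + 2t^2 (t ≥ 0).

2.304

The open loop has two poles at the origin → type 2 system. Treating each term separately:
  • 6: tracked with zero error.
  • 2t: tracked with zero error.
  • 2t^2: e_ss = 4/K_a with K_a=125/72 → 2.304.
Total e_ss = 2.304.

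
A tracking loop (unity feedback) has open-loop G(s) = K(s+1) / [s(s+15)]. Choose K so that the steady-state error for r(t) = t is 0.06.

250

G(s) has one factor of s in the denominator, so the system is type 1.
K_v = lim_{s→0} s·G(s) = K·1 / (15) = (1/15)·K.
e_ss = 1/K_v = 0.06 ⇒ K_v = 50/3 ⇒ K = (50/3)/(1/15) = 250.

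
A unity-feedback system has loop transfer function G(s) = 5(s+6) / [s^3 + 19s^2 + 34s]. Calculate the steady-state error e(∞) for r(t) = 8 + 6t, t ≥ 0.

6.8

Factoring s from the denominator leaves a polynomial with constant term 34, so the system is type 1. Treating each term separately:
  • 8: tracked with zero error.
  • 6t: e_ss = 6/K_v with K_v=15/17 → 6.8.
Total e_ss = 6.8.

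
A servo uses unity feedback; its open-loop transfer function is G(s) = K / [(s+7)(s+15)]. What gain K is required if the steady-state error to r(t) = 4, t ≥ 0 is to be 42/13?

The open loop has no poles at the origin → type 0 system.
K_p = lim_{s→0} G(s) = K / (7·15) = (1/105)·K.
e_ss = 4/(1 + K_p) = 42/13 ⇒ 1 + (1/105)·K = 26/21 ⇒ K = 25.

25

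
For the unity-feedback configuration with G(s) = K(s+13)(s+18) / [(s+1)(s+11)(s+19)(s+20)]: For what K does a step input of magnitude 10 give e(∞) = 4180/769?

15

No free integrators in G(s): this is a type 0 system.
K_p = lim_{s→0} G(s) = K·13·18 / (1·11·19·20) = (117/2090)·K.
e_ss = 10/(1 + K_p) = 4180/769 ⇒ 1 + (117/2090)·K = 769/418 ⇒ K = 15.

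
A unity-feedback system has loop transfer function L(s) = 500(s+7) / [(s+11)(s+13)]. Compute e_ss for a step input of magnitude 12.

1716/3643

No free integrators in L(s): this is a type 0 system.
K_p = lim_{s→0} L(s) = 500·7 / (11·13) = 3500/143.
e_ss = 12/(1 + K_p) = 12/(3643/143) = 1716/3643.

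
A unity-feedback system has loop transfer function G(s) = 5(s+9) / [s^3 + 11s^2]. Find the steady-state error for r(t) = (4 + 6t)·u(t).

Lowest-order denominator term is 11s^2, so the open loop has 2 poles at the origin → type 2 system. Treating each term separately:
  • 4: tracked with zero error.
  • 6t: tracked with zero error.
Total e_ss = 0.

0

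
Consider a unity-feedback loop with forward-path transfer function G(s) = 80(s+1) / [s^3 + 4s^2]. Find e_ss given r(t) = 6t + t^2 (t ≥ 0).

Lowest-order denominator term is 4s^2, so the open loop has 2 poles at the origin → type 2 system. Taking each input component in turn:
  • 6t: tracked with zero error.
  • t^2: e_ss = 2/K_a with K_a=20 → 0.1.
Total e_ss = 0.1.

0.1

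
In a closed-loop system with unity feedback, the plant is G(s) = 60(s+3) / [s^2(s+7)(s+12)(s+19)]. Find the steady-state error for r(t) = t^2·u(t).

266/15

G(s) has two factors of s in the denominator, so the system is type 2.
K_a = lim_{s→0} s^2·G(s) = 60·3 / (7·12·19) = 15/133.
r(t) = t^2 gives R(s) = 2/s^3.
e_ss = 2/K_a = 2/(15/133) = 266/15.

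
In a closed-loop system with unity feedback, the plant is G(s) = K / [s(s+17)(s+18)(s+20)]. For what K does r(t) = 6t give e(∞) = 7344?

5

G(s) has one factor of s in the denominator, so the system is type 1.
K_v = lim_{s→0} s·G(s) = K / (17·18·20) = (1/6120)·K.
e_ss = 6/K_v = 7344 ⇒ K_v = 1/1224 ⇒ K = (1/1224)/(1/6120) = 5.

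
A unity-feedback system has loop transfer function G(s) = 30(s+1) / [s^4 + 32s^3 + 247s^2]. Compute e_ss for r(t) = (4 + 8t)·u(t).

Lowest-order denominator term is 247s^2, so the open loop has 2 poles at the origin → type 2 system. Taking each input component in turn:
  • 4: tracked with zero error.
  • 8t: tracked with zero error.
Total e_ss = 0.

0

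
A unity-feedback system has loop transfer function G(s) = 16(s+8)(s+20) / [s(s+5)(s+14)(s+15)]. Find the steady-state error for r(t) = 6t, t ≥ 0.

315/128

The open loop has one pole at the origin → type 1 system.
K_v = lim_{s→0} s·G(s) = 16·8·20 / (5·14·15) = 256/105.
e_ss = 6/K_v = 6/(256/105) = 315/128.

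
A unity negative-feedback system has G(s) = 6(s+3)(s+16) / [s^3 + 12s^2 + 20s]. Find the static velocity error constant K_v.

Lowest-order denominator term is 20s, so the open loop has 1 pole at the origin → type 1 system.
K_v = lim_{s→0} s·G(s) = 6·3·16 / 20 = 14.4.

14.4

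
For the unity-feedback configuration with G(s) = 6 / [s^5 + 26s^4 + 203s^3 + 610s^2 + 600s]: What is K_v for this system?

Lowest-order denominator term is 600s, so the open loop has 1 pole at the origin → type 1 system.
K_v = lim_{s→0} s·G(s) = 6 / 600 = 0.01.

0.01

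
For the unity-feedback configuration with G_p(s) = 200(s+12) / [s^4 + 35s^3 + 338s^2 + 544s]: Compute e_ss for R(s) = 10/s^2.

34/15

The denominator has no term below 544s — 1 pole at s=0, type 1.
K_v = lim_{s→0} s·G_p(s) = 200·12 / 544 = 75/17.
e_ss = 10/K_v = 10/(75/17) = 34/15.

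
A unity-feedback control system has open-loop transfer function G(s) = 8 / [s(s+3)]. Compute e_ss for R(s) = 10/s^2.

System type = 1 (one pole at s=0).
K_v = lim_{s→0} s·G(s) = 8 / (3) = 8/3.
e_ss = 10/K_v = 10/(8/3) = 3.75.

3.75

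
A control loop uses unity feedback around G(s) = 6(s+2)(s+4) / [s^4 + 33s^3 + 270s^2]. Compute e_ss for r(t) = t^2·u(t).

11.25

Lowest-order denominator term is 270s^2, so the open loop has 2 poles at the origin → type 2 system.
K_a = lim_{s→0} s^2·G(s) = 6·2·4 / 270 = 8/45.
r(t) = t^2 gives R(s) = 2/s^3.
e_ss = 2/K_a = 2/(8/45) = 11.25.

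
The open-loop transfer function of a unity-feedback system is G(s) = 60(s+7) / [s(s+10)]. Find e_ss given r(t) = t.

One free integrator in G(s): this is a type 1 system.
K_v = lim_{s→0} s·G(s) = 60·7 / (10) = 42.
e_ss = 1/K_v = 1/42.

1/42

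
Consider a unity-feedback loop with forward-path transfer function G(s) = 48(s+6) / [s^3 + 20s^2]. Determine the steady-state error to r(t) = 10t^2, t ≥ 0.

25/18

Factoring s^2 from the denominator leaves a polynomial with constant term 20, so the system is type 2.
K_a = lim_{s→0} s^2·G(s) = 48·6 / 20 = 14.4.
r(t) = 10t^2 gives R(s) = 20/s^3.
e_ss = 20/K_a = 20/14.4 = 25/18.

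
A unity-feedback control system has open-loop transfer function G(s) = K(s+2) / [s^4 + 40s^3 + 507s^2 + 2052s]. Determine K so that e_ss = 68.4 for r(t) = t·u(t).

The denominator has no term below 2052s — 1 pole at s=0, type 1.
K_v = lim_{s→0} s·G(s) = K·2 / 2052 = (1/1026)·K.
e_ss = 1/K_v = 68.4 ⇒ K_v = 5/342 ⇒ K = (5/342)/(1/1026) = 15.

15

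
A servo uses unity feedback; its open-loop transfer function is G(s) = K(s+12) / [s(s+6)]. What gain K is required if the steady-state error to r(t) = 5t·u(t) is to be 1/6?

15

One free integrator in G(s): this is a type 1 system.
K_v = lim_{s→0} s·G(s) = K·12 / (6) = 2·K.
e_ss = 5/K_v = 1/6 ⇒ K_v = 30 ⇒ K = 30/2 = 15.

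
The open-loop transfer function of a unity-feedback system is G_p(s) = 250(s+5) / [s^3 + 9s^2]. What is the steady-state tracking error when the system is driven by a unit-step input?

The denominator has no term below 9s^2 — 2 poles at s=0, type 2.
A type-2 system has K_p = ∞, so it tracks a step input with zero steady-state error.

0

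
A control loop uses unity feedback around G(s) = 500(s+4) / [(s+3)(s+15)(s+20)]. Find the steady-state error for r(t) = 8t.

infinity

System type = 0 (no poles at s=0).
For a type-0 system K_v = 0, so e_ss to a ramp input is unbounded.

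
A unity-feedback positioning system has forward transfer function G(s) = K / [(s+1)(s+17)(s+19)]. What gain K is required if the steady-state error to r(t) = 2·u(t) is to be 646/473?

150

No free integrators in G(s): this is a type 0 system.
K_p = lim_{s→0} G(s) = K / (1·17·19) = (1/323)·K.
e_ss = 2/(1 + K_p) = 646/473 ⇒ 1 + (1/323)·K = 473/323 ⇒ K = 150.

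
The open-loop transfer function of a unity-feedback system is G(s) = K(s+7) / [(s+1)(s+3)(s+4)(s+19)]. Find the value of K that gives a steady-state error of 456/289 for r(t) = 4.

50

G(s) has no factors of s in the denominator, so the system is type 0.
K_p = lim_{s→0} G(s) = K·7 / (1·3·4·19) = (7/228)·K.
e_ss = 4/(1 + K_p) = 456/289 ⇒ 1 + (7/228)·K = 289/114 ⇒ K = 50.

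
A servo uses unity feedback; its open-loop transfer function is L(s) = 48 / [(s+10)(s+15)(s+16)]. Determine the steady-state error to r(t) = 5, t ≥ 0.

250/51

The open loop has no poles at the origin → type 0 system.
K_p = lim_{s→0} L(s) = 48 / (10·15·16) = 0.02.
e_ss = 5/(1 + K_p) = 5/1.02 = 250/51.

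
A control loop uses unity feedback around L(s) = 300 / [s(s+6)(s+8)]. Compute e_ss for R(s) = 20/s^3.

L(s) has one factor of s in the denominator, so the system is type 1.
K_a = lim_{s→0} s^2·L(s) = 0; the steady-state error to this parabolic input grows without bound.

infinity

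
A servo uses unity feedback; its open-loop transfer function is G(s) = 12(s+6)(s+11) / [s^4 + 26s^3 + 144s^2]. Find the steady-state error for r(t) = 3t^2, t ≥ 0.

12/11

Factoring s^2 from the denominator leaves a polynomial with constant term 144, so the system is type 2.
K_a = lim_{s→0} s^2·G(s) = 12·6·11 / 144 = 5.5.
r(t) = 3t^2 gives R(s) = 6/s^3.
e_ss = 6/K_a = 6/5.5 = 12/11.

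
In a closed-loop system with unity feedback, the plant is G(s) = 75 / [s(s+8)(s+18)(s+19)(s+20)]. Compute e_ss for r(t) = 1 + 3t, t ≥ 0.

2188.8

System type = 1 (one pole at s=0). Taking each input component in turn:
  • 1: tracked with zero error.
  • 3t: e_ss = 3/K_v with K_v=5/3648 → 2188.8.
Total e_ss = 2188.8.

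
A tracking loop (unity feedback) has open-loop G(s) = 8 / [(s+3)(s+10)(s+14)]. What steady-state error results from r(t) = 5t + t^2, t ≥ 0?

System type = 0 (no poles at s=0). Taking each input component in turn:
  • 5t: a type-0 system cannot track it, e_ss → ∞.
  • t^2: a type-0 system cannot track it, e_ss → ∞.
The unbounded component dominates.

infinity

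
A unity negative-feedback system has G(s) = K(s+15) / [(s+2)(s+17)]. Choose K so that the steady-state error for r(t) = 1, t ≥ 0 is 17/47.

No free integrators in G(s): this is a type 0 system.
K_p = lim_{s→0} G(s) = K·15 / (2·17) = (15/34)·K.
e_ss = 1/(1 + K_p) = 17/47 ⇒ 1 + (15/34)·K = 47/17 ⇒ K = 4.

4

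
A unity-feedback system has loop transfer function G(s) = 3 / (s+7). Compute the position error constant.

3/7

System type = 0 (no poles at s=0).
K_p = lim_{s→0} G(s) = 3 / (7) = 3/7.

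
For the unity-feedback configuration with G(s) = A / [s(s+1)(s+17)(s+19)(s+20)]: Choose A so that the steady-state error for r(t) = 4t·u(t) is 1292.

G(s) has one factor of s in the denominator, so the system is type 1.
K_v = lim_{s→0} s·G(s) = A / (1·17·19·20) = (1/6460)·A.
e_ss = 4/K_v = 1292 ⇒ K_v = 1/323 ⇒ A = (1/323)/(1/6460) = 20.

20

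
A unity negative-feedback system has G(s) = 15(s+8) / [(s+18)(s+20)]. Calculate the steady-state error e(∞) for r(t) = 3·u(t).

2.25

No free integrators in G(s): this is a type 0 system.
K_p = lim_{s→0} G(s) = 15·8 / (18·20) = 1/3.
e_ss = 3/(1 + K_p) = 3/(4/3) = 2.25.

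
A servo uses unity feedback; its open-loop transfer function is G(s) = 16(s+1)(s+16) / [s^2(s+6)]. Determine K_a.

128/3

System type = 2 (two poles at s=0).
K_a = lim_{s→0} s^2·G(s) = 16·1·16 / (6) = 128/3.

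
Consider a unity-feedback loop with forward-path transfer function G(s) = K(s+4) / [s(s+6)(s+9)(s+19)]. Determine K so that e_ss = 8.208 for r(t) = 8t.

G(s) has one factor of s in the denominator, so the system is type 1.
K_v = lim_{s→0} s·G(s) = K·4 / (6·9·19) = (2/513)·K.
e_ss = 8/K_v = 8.208 ⇒ K_v = 500/513 ⇒ K = (500/513)/(2/513) = 250.

250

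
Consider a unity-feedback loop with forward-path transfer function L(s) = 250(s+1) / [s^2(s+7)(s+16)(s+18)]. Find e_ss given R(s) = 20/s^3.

161.28

System type = 2 (two poles at s=0).
K_a = lim_{s→0} s^2·L(s) = 250·1 / (7·16·18) = 125/1008.
r(t) = 10t^2 gives R(s) = 20/s^3.
e_ss = 20/K_a = 20/(125/1008) = 161.28.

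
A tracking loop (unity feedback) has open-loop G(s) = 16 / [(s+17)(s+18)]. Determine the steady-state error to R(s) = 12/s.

1836/161

G(s) has no factors of s in the denominator, so the system is type 0.
K_p = lim_{s→0} G(s) = 16 / (17·18) = 8/153.
e_ss = 12/(1 + K_p) = 12/(161/153) = 1836/161.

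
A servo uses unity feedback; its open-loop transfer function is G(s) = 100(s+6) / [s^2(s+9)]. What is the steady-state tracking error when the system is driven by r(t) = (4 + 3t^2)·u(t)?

System type = 2 (two poles at s=0). Taking each input component in turn:
  • 4: tracked with zero error.
  • 3t^2: e_ss = 6/K_a with K_a=200/3 → 0.09.
Total e_ss = 0.09.

0.09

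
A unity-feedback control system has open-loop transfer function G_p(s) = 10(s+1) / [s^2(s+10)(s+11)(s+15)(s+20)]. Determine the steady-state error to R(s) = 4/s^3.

The open loop has two poles at the origin → type 2 system.
K_a = lim_{s→0} s^2·G_p(s) = 10·1 / (10·11·15·20) = 1/3300.
r(t) = 2t^2 gives R(s) = 4/s^3.
e_ss = 4/K_a = 4/(1/3300) = 13200.

13200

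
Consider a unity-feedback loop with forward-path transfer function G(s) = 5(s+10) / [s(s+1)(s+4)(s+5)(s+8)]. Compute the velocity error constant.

0.3125

G(s) has one factor of s in the denominator, so the system is type 1.
K_v = lim_{s→0} s·G(s) = 5·10 / (1·4·5·8) = 0.3125.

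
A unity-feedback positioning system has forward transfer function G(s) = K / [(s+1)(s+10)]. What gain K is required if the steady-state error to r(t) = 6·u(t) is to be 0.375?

150

No free integrators in G(s): this is a type 0 system.
K_p = lim_{s→0} G(s) = K / (1·10) = 0.1·K.
e_ss = 6/(1 + K_p) = 0.375 ⇒ 1 + 0.1·K = 16 ⇒ K = 150.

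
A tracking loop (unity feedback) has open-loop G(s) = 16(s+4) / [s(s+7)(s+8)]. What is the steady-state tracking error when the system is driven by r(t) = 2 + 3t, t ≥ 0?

System type = 1 (one pole at s=0). Taking each input component in turn:
  • 2: tracked with zero error.
  • 3t: e_ss = 3/K_v with K_v=8/7 → 2.625.
Total e_ss = 2.625.

2.625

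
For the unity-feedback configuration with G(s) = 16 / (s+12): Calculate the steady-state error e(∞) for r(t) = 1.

3/7

G(s) has no factors of s in the denominator, so the system is type 0.
K_p = lim_{s→0} G(s) = 16 / (12) = 4/3.
e_ss = 1/(1 + K_p) = 1/(7/3) = 3/7.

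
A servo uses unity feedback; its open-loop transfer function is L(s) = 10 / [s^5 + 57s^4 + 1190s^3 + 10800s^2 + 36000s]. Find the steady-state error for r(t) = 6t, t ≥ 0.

21600

The denominator has no term below 36000s — 1 pole at s=0, type 1.
K_v = lim_{s→0} s·L(s) = 10 / 36000 = 1/3600.
e_ss = 6/K_v = 6/(1/3600) = 21600.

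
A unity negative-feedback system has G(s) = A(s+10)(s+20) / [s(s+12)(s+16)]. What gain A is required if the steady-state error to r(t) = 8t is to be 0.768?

10

System type = 1 (one pole at s=0).
K_v = lim_{s→0} s·G(s) = A·10·20 / (12·16) = (25/24)·A.
e_ss = 8/K_v = 0.768 ⇒ K_v = 125/12 ⇒ A = (125/12)/(25/24) = 10.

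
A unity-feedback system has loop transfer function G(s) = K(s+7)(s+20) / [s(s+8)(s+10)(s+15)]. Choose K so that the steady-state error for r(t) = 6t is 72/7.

System type = 1 (one pole at s=0).
K_v = lim_{s→0} s·G(s) = K·7·20 / (8·10·15) = (7/60)·K.
e_ss = 6/K_v = 72/7 ⇒ K_v = 7/12 ⇒ K = (7/12)/(7/60) = 5.

5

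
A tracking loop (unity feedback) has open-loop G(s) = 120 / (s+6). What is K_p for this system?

System type = 0 (no poles at s=0).
K_p = lim_{s→0} G(s) = 120 / (6) = 20.

20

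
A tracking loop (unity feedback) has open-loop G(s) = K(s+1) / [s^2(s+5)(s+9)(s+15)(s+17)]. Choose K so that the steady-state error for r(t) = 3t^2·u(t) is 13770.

G(s) has two factors of s in the denominator, so the system is type 2.
K_a = lim_{s→0} s^2·G(s) = K·1 / (5·9·15·17) = (1/11475)·K.
e_ss = 6/K_a = 13770 ⇒ K_a = 1/2295 ⇒ K = (1/2295)/(1/11475) = 5.

5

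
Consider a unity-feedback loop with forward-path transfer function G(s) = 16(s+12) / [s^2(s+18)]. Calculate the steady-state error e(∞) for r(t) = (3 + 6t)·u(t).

The open loop has two poles at the origin → type 2 system. Treating each term separately:
  • 3: tracked with zero error.
  • 6t: tracked with zero error.
Total e_ss = 0.

0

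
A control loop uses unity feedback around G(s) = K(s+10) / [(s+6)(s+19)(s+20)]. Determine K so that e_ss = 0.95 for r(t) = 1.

12

No free integrators in G(s): this is a type 0 system.
K_p = lim_{s→0} G(s) = K·10 / (6·19·20) = (1/228)·K.
e_ss = 1/(1 + K_p) = 0.95 ⇒ 1 + (1/228)·K = 20/19 ⇒ K = 12.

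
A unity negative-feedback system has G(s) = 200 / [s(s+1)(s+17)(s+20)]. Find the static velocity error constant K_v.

System type = 1 (one pole at s=0).
K_v = lim_{s→0} s·G(s) = 200 / (1·17·20) = 10/17.

10/17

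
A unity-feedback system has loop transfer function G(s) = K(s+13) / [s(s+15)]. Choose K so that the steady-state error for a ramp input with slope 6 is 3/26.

G(s) has one factor of s in the denominator, so the system is type 1.
K_v = lim_{s→0} s·G(s) = K·13 / (15) = (13/15)·K.
e_ss = 6/K_v = 3/26 ⇒ K_v = 52 ⇒ K = 52/(13/15) = 60.

60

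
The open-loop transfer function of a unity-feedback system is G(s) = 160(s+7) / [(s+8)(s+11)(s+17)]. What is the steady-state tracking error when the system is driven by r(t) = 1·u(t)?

187/327

System type = 0 (no poles at s=0).
K_p = lim_{s→0} G(s) = 160·7 / (8·11·17) = 140/187.
e_ss = 1/(1 + K_p) = 1/(327/187) = 187/327.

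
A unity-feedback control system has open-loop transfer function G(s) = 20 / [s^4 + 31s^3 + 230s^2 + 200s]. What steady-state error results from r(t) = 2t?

Lowest-order denominator term is 200s, so the open loop has 1 pole at the origin → type 1 system.
K_v = lim_{s→0} s·G(s) = 20 / 200 = 0.1.
e_ss = 2/K_v = 2/0.1 = 20.

20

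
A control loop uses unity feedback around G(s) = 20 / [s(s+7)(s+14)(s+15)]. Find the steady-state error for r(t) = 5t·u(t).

367.5

G(s) has one factor of s in the denominator, so the system is type 1.
K_v = lim_{s→0} s·G(s) = 20 / (7·14·15) = 2/147.
e_ss = 5/K_v = 5/(2/147) = 367.5.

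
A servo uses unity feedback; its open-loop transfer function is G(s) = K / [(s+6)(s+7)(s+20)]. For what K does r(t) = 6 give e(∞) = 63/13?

No free integrators in G(s): this is a type 0 system.
K_p = lim_{s→0} G(s) = K / (6·7·20) = (1/840)·K.
e_ss = 6/(1 + K_p) = 63/13 ⇒ 1 + (1/840)·K = 26/21 ⇒ K = 200.

200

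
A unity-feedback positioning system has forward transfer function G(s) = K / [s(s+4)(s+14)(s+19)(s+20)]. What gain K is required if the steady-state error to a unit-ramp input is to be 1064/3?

The open loop has one pole at the origin → type 1 system.
K_v = lim_{s→0} s·G(s) = K / (4·14·19·20) = (1/21280)·K.
e_ss = 1/K_v = 1064/3 ⇒ K_v = 3/1064 ⇒ K = (3/1064)/(1/21280) = 60.

60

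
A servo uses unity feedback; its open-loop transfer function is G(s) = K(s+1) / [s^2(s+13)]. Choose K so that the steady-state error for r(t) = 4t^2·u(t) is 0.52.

G(s) has two factors of s in the denominator, so the system is type 2.
K_a = lim_{s→0} s^2·G(s) = K·1 / (13) = (1/13)·K.
e_ss = 8/K_a = 0.52 ⇒ K_a = 200/13 ⇒ K = (200/13)/(1/13) = 200.

200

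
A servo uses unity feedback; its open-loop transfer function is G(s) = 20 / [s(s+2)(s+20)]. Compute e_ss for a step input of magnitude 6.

0

One free integrator in G(s): this is a type 1 system.
A type-1 system has K_p = ∞, so it tracks a step input with zero steady-state error.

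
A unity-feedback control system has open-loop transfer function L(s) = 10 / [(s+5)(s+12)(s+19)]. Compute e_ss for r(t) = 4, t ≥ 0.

456/115

L(s) has no factors of s in the denominator, so the system is type 0.
K_p = lim_{s→0} L(s) = 10 / (5·12·19) = 1/114.
e_ss = 4/(1 + K_p) = 4/(115/114) = 456/115.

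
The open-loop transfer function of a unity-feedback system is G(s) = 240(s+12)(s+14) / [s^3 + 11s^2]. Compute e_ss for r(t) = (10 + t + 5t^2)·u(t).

11/4032

Factoring s^2 from the denominator leaves a polynomial with constant term 11, so the system is type 2. Treating each term separately:
  • 10: tracked with zero error.
  • t: tracked with zero error.
  • 5t^2: e_ss = 10/K_a with K_a=40320/11 → 11/4032.
Total e_ss = 11/4032.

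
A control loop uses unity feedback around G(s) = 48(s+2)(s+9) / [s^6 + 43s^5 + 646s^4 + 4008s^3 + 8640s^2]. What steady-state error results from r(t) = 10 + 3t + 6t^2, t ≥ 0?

120

Factoring s^2 from the denominator leaves a polynomial with constant term 8640, so the system is type 2. By superposition:
  • 10: tracked with zero error.
  • 3t: tracked with zero error.
  • 6t^2: e_ss = 12/K_a with K_a=0.1 → 120.
Total e_ss = 120.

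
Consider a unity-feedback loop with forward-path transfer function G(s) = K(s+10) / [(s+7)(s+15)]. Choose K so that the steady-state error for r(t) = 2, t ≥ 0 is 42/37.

No free integrators in G(s): this is a type 0 system.
K_p = lim_{s→0} G(s) = K·10 / (7·15) = (2/21)·K.
e_ss = 2/(1 + K_p) = 42/37 ⇒ 1 + (2/21)·K = 37/21 ⇒ K = 8.

8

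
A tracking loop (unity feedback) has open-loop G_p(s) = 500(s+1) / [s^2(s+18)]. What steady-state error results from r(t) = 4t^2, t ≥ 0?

0.288

Two free integrators in G_p(s): this is a type 2 system.
K_a = lim_{s→0} s^2·G_p(s) = 500·1 / (18) = 250/9.
r(t) = 4t^2 gives R(s) = 8/s^3.
e_ss = 8/K_a = 8/(250/9) = 0.288.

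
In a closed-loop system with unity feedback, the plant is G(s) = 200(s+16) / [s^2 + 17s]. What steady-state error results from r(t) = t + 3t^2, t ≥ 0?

The denominator has no term below 17s — 1 pole at s=0, type 1. By superposition:
  • t: e_ss = 1/K_v with K_v=3200/17 → 17/3200.
  • 3t^2: a type-1 system cannot track it, e_ss → ∞.
The unbounded component dominates.

infinity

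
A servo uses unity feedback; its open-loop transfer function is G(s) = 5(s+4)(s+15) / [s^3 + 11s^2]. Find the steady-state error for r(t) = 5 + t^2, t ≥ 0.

11/150

Lowest-order denominator term is 11s^2, so the open loop has 2 poles at the origin → type 2 system. Taking each input component in turn:
  • 5: tracked with zero error.
  • t^2: e_ss = 2/K_a with K_a=300/11 → 11/150.
Total e_ss = 11/150.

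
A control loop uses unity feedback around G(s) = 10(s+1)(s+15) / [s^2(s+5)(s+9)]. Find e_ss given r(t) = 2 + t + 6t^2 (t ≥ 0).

3.6

The open loop has two poles at the origin → type 2 system. Treating each term separately:
  • 2: tracked with zero error.
  • t: tracked with zero error.
  • 6t^2: e_ss = 12/K_a with K_a=10/3 → 3.6.
Total e_ss = 3.6.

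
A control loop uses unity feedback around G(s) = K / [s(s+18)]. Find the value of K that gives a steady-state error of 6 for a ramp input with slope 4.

12

G(s) has one factor of s in the denominator, so the system is type 1.
K_v = lim_{s→0} s·G(s) = K / (18) = (1/18)·K.
e_ss = 4/K_v = 6 ⇒ K_v = 2/3 ⇒ K = (2/3)/(1/18) = 12.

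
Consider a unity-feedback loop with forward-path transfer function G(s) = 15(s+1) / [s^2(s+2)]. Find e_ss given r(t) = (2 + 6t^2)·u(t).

1.6

G(s) has two factors of s in the denominator, so the system is type 2. By superposition:
  • 2: tracked with zero error.
  • 6t^2: e_ss = 12/K_a with K_a=7.5 → 1.6.
Total e_ss = 1.6.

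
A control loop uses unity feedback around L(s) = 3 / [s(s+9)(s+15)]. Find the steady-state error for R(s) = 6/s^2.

270

L(s) has one factor of s in the denominator, so the system is type 1.
K_v = lim_{s→0} s·L(s) = 3 / (9·15) = 1/45.
e_ss = 6/K_v = 6/(1/45) = 270.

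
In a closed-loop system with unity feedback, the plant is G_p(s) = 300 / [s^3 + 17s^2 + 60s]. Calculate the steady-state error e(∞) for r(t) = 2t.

Lowest-order denominator term is 60s, so the open loop has 1 pole at the origin → type 1 system.
K_v = lim_{s→0} s·G_p(s) = 300 / 60 = 5.
e_ss = 2/K_v = 2/5 = 0.4.

0.4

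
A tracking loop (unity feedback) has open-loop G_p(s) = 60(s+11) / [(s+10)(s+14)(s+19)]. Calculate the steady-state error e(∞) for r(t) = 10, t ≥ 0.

665/83

No free integrators in G_p(s): this is a type 0 system.
K_p = lim_{s→0} G_p(s) = 60·11 / (10·14·19) = 33/133.
e_ss = 10/(1 + K_p) = 10/(166/133) = 665/83.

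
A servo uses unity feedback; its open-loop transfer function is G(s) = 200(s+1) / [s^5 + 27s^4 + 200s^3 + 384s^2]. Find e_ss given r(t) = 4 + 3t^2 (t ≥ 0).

11.52

The denominator has no term below 384s^2 — 2 poles at s=0, type 2. Treating each term separately:
  • 4: tracked with zero error.
  • 3t^2: e_ss = 6/K_a with K_a=25/48 → 11.52.
Total e_ss = 11.52.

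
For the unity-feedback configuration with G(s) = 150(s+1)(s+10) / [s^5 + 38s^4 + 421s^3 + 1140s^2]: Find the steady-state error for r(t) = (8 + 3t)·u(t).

The denominator has no term below 1140s^2 — 2 poles at s=0, type 2. Taking each input component in turn:
  • 8: tracked with zero error.
  • 3t: tracked with zero error.
Total e_ss = 0.

0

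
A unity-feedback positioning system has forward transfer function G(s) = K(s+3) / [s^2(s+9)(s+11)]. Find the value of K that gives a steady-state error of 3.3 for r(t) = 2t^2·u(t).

40

Two free integrators in G(s): this is a type 2 system.
K_a = lim_{s→0} s^2·G(s) = K·3 / (9·11) = (1/33)·K.
e_ss = 4/K_a = 3.3 ⇒ K_a = 40/33 ⇒ K = (40/33)/(1/33) = 40.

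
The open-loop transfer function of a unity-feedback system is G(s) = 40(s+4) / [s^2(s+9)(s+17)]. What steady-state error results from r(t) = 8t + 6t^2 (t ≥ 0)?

11.475

G(s) has two factors of s in the denominator, so the system is type 2. Taking each input component in turn:
  • 8t: tracked with zero error.
  • 6t^2: e_ss = 12/K_a with K_a=160/153 → 11.475.
Total e_ss = 11.475.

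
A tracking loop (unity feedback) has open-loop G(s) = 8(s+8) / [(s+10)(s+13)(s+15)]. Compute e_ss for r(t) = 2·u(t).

1950/1007

System type = 0 (no poles at s=0).
K_p = lim_{s→0} G(s) = 8·8 / (10·13·15) = 32/975.
e_ss = 2/(1 + K_p) = 2/(1007/975) = 1950/1007.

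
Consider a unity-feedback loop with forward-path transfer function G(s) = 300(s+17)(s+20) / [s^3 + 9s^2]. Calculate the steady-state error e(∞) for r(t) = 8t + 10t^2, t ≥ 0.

3/1700

The denominator has no term below 9s^2 — 2 poles at s=0, type 2. Treating each term separately:
  • 8t: tracked with zero error.
  • 10t^2: e_ss = 20/K_a with K_a=34000/3 → 3/1700.
Total e_ss = 3/1700.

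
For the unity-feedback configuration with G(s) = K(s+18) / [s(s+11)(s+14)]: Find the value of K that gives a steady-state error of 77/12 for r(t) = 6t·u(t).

System type = 1 (one pole at s=0).
K_v = lim_{s→0} s·G(s) = K·18 / (11·14) = (9/77)·K.
e_ss = 6/K_v = 77/12 ⇒ K_v = 72/77 ⇒ K = (72/77)/(9/77) = 8.

8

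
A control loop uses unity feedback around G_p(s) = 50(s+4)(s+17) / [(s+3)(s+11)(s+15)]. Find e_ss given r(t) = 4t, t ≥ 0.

infinity

System type = 0 (no poles at s=0).
K_v = lim_{s→0} s·G_p(s) = 0; the steady-state error to this ramp input grows without bound.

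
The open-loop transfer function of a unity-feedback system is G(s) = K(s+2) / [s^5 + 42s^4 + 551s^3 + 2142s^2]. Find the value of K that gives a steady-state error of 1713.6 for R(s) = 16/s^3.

Lowest-order denominator term is 2142s^2, so the open loop has 2 poles at the origin → type 2 system.
K_a = lim_{s→0} s^2·G(s) = K·2 / 2142 = (1/1071)·K.
e_ss = 16/K_a = 1713.6 ⇒ K_a = 10/1071 ⇒ K = (10/1071)/(1/1071) = 10.

10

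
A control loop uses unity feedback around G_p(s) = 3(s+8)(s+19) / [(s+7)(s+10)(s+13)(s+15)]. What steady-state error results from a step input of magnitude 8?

18200/2351

No free integrators in G_p(s): this is a type 0 system.
K_p = lim_{s→0} G_p(s) = 3·8·19 / (7·10·13·15) = 76/2275.
e_ss = 8/(1 + K_p) = 8/(2351/2275) = 18200/2351.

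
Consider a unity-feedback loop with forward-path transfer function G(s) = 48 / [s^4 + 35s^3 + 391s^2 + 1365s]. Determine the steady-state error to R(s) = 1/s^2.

Lowest-order denominator term is 1365s, so the open loop has 1 pole at the origin → type 1 system.
K_v = lim_{s→0} s·G(s) = 48 / 1365 = 16/455.
e_ss = 1/K_v = 1/(16/455) = 28.4375.

28.4375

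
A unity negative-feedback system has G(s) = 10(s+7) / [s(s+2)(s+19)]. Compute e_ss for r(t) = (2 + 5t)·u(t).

19/7

One free integrator in G(s): this is a type 1 system. By superposition:
  • 2: tracked with zero error.
  • 5t: e_ss = 5/K_v with K_v=35/19 → 19/7.
Total e_ss = 19/7.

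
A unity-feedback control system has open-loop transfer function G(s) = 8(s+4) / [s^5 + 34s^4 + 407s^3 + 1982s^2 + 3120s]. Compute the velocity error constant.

The denominator has no term below 3120s — 1 pole at s=0, type 1.
K_v = lim_{s→0} s·G(s) = 8·4 / 3120 = 2/195.

2/195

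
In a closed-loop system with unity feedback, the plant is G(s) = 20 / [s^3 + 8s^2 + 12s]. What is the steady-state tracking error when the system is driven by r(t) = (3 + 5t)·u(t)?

3

The denominator has no term below 12s — 1 pole at s=0, type 1. By superposition:
  • 3: tracked with zero error.
  • 5t: e_ss = 5/K_v with K_v=5/3 → 3.
Total e_ss = 3.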